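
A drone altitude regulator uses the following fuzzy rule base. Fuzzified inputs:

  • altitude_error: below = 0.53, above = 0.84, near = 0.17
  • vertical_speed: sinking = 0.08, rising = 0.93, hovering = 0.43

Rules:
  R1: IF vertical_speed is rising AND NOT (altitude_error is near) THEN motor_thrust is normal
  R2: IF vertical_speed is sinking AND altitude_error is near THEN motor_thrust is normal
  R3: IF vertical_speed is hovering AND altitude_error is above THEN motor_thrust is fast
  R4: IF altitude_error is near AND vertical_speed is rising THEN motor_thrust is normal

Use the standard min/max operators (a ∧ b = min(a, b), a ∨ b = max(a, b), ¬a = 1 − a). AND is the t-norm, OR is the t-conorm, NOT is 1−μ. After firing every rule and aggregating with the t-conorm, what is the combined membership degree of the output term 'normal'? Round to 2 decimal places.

0.83

R1: rising=0.93, ¬near=1−0.17=0.83; AND[min(a, b)] → w = 0.83
R2: sinking=0.08, near=0.17; AND[min(a, b)] → w = 0.08
R3: hovering=0.43, above=0.84; AND[min(a, b)] → w = 0.43
R4: near=0.17, rising=0.93; AND[min(a, b)] → w = 0.17
Rules with consequent 'normal': {R1, R2, R4} → strengths 0.83, 0.08, 0.17
Aggregate via t-conorm [max(a, b)]: 0.83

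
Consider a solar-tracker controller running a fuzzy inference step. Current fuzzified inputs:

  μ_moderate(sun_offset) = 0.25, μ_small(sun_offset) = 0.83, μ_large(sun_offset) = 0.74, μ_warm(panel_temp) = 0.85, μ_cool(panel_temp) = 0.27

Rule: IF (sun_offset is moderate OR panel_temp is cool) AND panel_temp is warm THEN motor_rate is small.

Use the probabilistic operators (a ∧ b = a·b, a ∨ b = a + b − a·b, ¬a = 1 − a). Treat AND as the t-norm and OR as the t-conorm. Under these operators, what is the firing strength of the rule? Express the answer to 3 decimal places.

firing strength: (moderate=0.25 OR cool=0.27) = 0.4525; AND[a·b] with warm=0.85 → w = 0.3846

0.385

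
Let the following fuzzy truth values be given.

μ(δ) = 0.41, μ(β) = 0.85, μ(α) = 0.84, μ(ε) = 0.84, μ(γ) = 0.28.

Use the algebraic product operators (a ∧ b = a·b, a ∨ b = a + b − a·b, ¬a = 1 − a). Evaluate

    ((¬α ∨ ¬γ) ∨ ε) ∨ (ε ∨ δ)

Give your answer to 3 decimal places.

¬α = 1 − 0.8400 = 0.1600
¬γ = 1 − 0.2800 = 0.7200
¬α ∨ ¬γ = a + b − a·b on (0.1600, 0.7200) = 0.7648
(¬α ∨ ¬γ) ∨ ε = a + b − a·b on (0.7648, 0.8400) = 0.9624
ε ∨ δ = a + b − a·b on (0.8400, 0.4100) = 0.9056
((¬α ∨ ¬γ) ∨ ε) ∨ (ε ∨ δ) = a + b − a·b on (0.9624, 0.9056) = 0.9964

0.996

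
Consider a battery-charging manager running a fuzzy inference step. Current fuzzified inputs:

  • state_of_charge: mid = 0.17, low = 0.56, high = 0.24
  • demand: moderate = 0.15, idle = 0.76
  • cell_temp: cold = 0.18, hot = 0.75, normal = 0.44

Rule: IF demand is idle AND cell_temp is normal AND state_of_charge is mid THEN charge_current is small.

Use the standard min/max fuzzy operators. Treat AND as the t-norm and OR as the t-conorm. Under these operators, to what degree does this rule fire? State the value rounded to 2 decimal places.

firing strength: idle=0.76, normal=0.44, mid=0.17; AND[min(a, b)] → w = 0.17

0.17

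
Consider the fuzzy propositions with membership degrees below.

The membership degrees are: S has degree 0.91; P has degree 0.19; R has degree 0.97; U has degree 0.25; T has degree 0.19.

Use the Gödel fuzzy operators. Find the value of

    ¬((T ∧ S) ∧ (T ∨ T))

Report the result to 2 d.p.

0.81

T ∧ S = min(a, b) on (0.19, 0.91) = 0.19
T ∨ T = max(a, b) on (0.19, 0.19) = 0.19
(T ∧ S) ∧ (T ∨ T) = min(a, b) on (0.19, 0.19) = 0.19
¬((T ∧ S) ∧ (T ∨ T)) = 1 − 0.19 = 0.81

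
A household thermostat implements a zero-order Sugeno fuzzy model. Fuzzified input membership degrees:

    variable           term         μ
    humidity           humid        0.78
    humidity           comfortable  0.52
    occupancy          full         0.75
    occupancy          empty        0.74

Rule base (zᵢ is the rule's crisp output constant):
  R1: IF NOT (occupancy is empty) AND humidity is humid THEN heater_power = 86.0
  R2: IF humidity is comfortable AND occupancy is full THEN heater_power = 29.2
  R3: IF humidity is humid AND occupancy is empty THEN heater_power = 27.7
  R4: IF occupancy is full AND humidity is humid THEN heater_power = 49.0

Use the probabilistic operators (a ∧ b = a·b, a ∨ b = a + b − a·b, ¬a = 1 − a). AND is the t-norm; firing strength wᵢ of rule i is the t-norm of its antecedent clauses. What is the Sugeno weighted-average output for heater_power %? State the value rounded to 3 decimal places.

R1 (z=86.0): ¬empty=1−0.74=0.26, humid=0.78; AND[a·b] → w = 0.2028
R2 (z=29.2): comfortable=0.52, full=0.75; AND[a·b] → w = 0.3900
R3 (z=27.7): humid=0.78, empty=0.74; AND[a·b] → w = 0.5772
R4 (z=49.0): full=0.75, humid=0.78; AND[a·b] → w = 0.5850
Weighted average = (0.2028·86.0 + 0.3900·29.2 + 0.5772·27.7 + 0.5850·49.0) / (0.2028 + 0.3900 + 0.5772 + 0.5850)
  = 73.4822 / 1.7550 = 41.870

41.870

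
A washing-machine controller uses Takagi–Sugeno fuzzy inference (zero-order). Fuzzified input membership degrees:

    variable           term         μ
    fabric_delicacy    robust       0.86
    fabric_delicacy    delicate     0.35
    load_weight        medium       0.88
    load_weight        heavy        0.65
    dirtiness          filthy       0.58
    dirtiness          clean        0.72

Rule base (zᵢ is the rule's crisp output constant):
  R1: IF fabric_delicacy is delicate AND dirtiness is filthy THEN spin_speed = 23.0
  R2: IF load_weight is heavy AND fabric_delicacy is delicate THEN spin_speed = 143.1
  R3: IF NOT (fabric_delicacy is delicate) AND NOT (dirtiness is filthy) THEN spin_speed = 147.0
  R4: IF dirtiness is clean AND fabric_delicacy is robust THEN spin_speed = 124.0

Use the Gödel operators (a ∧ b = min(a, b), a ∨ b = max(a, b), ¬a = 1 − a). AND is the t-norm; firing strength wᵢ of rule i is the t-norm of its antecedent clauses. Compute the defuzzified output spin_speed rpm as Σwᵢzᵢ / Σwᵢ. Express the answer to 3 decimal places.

R1 (z=23.0): delicate=0.35, filthy=0.58; AND[min(a, b)] → w = 0.35
R2 (z=143.1): heavy=0.65, delicate=0.35; AND[min(a, b)] → w = 0.35
R3 (z=147.0): ¬delicate=1−0.35=0.65, ¬filthy=1−0.58=0.42; AND[min(a, b)] → w = 0.42
R4 (z=124.0): clean=0.72, robust=0.86; AND[min(a, b)] → w = 0.72
Weighted average = (0.35·23.0 + 0.35·143.1 + 0.42·147.0 + 0.72·124.0) / (0.35 + 0.35 + 0.42 + 0.72)
  = 209.1550 / 1.8400 = 113.671

113.671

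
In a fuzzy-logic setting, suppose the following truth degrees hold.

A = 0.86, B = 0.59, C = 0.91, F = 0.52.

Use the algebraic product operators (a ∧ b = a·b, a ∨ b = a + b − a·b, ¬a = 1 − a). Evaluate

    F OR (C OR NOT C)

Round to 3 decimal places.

0.961

NOT C = 1 − 0.9100 = 0.0900
C OR NOT C = a + b − a·b on (0.9100, 0.0900) = 0.9181
F OR (C OR NOT C) = a + b − a·b on (0.5200, 0.9181) = 0.9607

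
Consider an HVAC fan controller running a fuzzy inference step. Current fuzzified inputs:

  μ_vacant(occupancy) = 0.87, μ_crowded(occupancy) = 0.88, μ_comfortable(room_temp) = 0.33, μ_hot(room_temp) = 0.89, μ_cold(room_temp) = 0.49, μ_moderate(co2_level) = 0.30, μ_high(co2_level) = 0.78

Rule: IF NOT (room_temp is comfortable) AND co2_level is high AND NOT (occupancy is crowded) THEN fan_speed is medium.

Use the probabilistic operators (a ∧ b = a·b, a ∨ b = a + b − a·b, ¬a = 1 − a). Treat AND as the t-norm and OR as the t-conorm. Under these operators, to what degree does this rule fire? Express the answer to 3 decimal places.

firing strength: ¬comfortable=1−0.33=0.67, high=0.78, ¬crowded=1−0.88=0.12; AND[a·b] → w = 0.0627

0.063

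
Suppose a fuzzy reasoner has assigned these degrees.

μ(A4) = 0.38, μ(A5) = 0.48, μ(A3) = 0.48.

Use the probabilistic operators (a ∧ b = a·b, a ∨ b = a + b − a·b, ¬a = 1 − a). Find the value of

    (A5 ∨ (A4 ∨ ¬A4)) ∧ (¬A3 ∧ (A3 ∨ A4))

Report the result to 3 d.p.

0.309

¬A4 = 1 − 0.3800 = 0.6200
A4 ∨ ¬A4 = a + b − a·b on (0.3800, 0.6200) = 0.7644
A5 ∨ (A4 ∨ ¬A4) = a + b − a·b on (0.4800, 0.7644) = 0.8775
¬A3 = 1 − 0.4800 = 0.5200
A3 ∨ A4 = a + b − a·b on (0.4800, 0.3800) = 0.6776
¬A3 ∧ (A3 ∨ A4) = a·b on (0.5200, 0.6776) = 0.3524
(A5 ∨ (A4 ∨ ¬A4)) ∧ (¬A3 ∧ (A3 ∨ A4)) = a·b on (0.8775, 0.3524) = 0.3092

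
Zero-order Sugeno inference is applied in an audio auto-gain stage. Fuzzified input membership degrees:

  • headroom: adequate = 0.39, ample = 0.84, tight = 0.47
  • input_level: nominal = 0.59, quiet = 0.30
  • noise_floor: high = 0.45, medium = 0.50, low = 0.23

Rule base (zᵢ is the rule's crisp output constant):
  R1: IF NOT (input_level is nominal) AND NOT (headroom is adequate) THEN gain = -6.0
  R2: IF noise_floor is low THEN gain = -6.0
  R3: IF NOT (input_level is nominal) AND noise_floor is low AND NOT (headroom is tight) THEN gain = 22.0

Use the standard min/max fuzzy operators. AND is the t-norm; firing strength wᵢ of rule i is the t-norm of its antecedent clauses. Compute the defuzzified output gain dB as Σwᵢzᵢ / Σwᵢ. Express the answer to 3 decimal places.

1.402

R1 (z=-6.0): ¬nominal=1−0.59=0.41, ¬adequate=1−0.39=0.61; AND[min(a, b)] → w = 0.41
R2 (z=-6.0): low=0.23 → w = 0.23
R3 (z=22.0): ¬nominal=1−0.59=0.41, low=0.23, ¬tight=1−0.47=0.53; AND[min(a, b)] → w = 0.23
Weighted average = (0.41·-6.0 + 0.23·-6.0 + 0.23·22.0) / (0.41 + 0.23 + 0.23)
  = 1.2200 / 0.8700 = 1.402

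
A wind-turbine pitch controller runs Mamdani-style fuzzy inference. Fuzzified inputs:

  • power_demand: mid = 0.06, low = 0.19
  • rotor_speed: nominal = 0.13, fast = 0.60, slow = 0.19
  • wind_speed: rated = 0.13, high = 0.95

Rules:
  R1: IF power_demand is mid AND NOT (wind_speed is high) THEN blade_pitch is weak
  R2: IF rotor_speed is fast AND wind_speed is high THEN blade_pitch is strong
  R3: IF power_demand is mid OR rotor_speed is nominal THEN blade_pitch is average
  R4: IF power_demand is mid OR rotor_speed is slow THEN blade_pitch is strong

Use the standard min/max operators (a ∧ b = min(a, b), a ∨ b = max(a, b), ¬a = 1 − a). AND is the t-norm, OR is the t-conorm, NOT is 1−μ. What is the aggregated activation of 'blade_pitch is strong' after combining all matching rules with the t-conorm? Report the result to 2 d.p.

0.60

R1: mid=0.06, ¬high=1−0.95=0.05; AND[min(a, b)] → w = 0.05
R2: fast=0.60, high=0.95; AND[min(a, b)] → w = 0.60
R3: mid=0.06, nominal=0.13; OR[max(a, b)] → w = 0.13
R4: mid=0.06, slow=0.19; OR[max(a, b)] → w = 0.19
Rules with consequent 'strong': {R2, R4} → strengths 0.60, 0.19
Aggregate via t-conorm [max(a, b)]: 0.60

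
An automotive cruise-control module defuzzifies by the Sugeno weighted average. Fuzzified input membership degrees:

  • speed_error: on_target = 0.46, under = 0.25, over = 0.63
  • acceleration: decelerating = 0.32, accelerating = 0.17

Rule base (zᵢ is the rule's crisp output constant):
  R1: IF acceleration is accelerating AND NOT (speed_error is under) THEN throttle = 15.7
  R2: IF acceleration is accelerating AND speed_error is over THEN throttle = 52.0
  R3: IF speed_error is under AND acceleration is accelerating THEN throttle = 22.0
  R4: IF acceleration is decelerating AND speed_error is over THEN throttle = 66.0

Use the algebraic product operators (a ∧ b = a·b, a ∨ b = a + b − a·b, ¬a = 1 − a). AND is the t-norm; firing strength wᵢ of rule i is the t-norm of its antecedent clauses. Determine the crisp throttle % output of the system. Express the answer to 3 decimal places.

45.564

R1 (z=15.7): accelerating=0.17, ¬under=1−0.25=0.75; AND[a·b] → w = 0.1275
R2 (z=52.0): accelerating=0.17, over=0.63; AND[a·b] → w = 0.1071
R3 (z=22.0): under=0.25, accelerating=0.17; AND[a·b] → w = 0.0425
R4 (z=66.0): decelerating=0.32, over=0.63; AND[a·b] → w = 0.2016
Weighted average = (0.1275·15.7 + 0.1071·52.0 + 0.0425·22.0 + 0.2016·66.0) / (0.1275 + 0.1071 + 0.0425 + 0.2016)
  = 21.8116 / 0.4787 = 45.564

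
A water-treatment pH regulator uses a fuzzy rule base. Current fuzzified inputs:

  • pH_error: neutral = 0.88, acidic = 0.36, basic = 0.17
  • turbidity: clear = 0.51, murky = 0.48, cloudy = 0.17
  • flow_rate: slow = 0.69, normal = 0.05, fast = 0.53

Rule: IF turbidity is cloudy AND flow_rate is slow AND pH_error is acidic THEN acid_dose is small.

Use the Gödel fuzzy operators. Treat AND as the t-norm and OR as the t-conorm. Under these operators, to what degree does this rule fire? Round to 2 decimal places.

0.17

firing strength: cloudy=0.17, slow=0.69, acidic=0.36; AND[min(a, b)] → w = 0.17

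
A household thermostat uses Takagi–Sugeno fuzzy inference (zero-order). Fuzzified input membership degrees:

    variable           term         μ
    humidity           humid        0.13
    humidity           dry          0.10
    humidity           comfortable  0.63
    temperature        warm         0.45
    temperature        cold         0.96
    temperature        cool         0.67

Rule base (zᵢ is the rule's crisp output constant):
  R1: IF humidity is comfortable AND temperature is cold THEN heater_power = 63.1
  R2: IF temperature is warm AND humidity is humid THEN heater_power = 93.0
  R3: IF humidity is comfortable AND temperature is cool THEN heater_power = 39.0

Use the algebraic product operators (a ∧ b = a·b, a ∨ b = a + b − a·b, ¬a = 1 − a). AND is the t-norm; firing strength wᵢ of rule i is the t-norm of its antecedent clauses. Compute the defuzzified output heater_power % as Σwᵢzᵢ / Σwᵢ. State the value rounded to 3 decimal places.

R1 (z=63.1): comfortable=0.63, cold=0.96; AND[a·b] → w = 0.6048
R2 (z=93.0): warm=0.45, humid=0.13; AND[a·b] → w = 0.0585
R3 (z=39.0): comfortable=0.63, cool=0.67; AND[a·b] → w = 0.4221
Weighted average = (0.6048·63.1 + 0.0585·93.0 + 0.4221·39.0) / (0.6048 + 0.0585 + 0.4221)
  = 60.0653 / 1.0854 = 55.339

55.339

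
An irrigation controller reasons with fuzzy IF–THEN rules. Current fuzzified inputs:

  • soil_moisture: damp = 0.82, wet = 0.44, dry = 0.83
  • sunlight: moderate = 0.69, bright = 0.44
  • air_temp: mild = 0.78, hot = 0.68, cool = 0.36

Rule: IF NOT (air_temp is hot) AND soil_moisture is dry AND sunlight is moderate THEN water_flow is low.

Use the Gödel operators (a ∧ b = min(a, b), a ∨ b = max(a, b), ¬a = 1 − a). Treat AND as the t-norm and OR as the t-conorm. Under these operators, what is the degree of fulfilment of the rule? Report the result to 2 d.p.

firing strength: ¬hot=1−0.68=0.32, dry=0.83, moderate=0.69; AND[min(a, b)] → w = 0.32

0.32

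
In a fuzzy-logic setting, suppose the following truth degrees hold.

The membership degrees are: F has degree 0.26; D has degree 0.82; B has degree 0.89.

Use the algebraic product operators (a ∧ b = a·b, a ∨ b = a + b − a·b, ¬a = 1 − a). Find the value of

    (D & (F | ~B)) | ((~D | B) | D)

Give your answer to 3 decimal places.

0.988

~B = 1 − 0.8900 = 0.1100
F | ~B = a + b − a·b on (0.2600, 0.1100) = 0.3414
D & (F | ~B) = a·b on (0.8200, 0.3414) = 0.2799
~D = 1 − 0.8200 = 0.1800
~D | B = a + b − a·b on (0.1800, 0.8900) = 0.9098
(~D | B) | D = a + b − a·b on (0.9098, 0.8200) = 0.9838
(D & (F | ~B)) | ((~D | B) | D) = a + b − a·b on (0.2799, 0.9838) = 0.9883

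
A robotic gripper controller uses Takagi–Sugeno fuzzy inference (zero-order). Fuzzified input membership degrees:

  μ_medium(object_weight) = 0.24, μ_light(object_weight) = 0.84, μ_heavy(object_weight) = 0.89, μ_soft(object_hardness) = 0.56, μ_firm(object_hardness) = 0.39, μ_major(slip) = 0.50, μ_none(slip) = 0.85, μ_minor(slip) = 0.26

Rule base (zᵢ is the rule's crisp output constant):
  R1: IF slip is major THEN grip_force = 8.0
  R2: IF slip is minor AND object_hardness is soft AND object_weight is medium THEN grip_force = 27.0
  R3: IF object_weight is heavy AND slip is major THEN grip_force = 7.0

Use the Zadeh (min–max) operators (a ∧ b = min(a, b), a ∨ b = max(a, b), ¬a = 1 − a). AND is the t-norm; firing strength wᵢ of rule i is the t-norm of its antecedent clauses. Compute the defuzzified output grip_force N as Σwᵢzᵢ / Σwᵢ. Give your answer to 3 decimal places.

R1 (z=8.0): major=0.50 → w = 0.50
R2 (z=27.0): minor=0.26, soft=0.56, medium=0.24; AND[min(a, b)] → w = 0.24
R3 (z=7.0): heavy=0.89, major=0.50; AND[min(a, b)] → w = 0.50
Weighted average = (0.50·8.0 + 0.24·27.0 + 0.50·7.0) / (0.50 + 0.24 + 0.50)
  = 13.9800 / 1.2400 = 11.274

11.274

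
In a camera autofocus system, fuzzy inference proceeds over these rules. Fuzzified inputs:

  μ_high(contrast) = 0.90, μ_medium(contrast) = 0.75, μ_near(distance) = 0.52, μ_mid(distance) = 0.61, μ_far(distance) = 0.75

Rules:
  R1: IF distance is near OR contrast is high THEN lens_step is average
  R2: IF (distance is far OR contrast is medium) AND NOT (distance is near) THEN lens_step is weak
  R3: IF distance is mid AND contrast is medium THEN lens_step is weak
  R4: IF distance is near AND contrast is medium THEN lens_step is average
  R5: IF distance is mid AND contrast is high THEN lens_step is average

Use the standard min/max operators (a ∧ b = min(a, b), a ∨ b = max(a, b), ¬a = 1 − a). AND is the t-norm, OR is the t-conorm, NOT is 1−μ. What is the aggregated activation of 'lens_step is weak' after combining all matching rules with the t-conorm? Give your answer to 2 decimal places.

R1: near=0.52, high=0.90; OR[max(a, b)] → w = 0.90
R2: (far=0.75 OR medium=0.75) = 0.75; AND[min(a, b)] with ¬near=1−0.52=0.48 → w = 0.48
R3: mid=0.61, medium=0.75; AND[min(a, b)] → w = 0.61
R4: near=0.52, medium=0.75; AND[min(a, b)] → w = 0.52
R5: mid=0.61, high=0.90; AND[min(a, b)] → w = 0.61
Rules with consequent 'weak': {R2, R3} → strengths 0.48, 0.61
Aggregate via t-conorm [max(a, b)]: 0.61

0.61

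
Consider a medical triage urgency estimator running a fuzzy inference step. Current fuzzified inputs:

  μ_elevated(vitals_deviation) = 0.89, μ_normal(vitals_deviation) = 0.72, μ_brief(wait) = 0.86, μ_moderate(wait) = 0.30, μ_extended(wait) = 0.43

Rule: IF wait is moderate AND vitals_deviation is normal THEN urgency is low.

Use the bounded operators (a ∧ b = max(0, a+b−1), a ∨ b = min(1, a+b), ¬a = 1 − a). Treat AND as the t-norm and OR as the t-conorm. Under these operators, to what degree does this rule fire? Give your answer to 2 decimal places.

0.02

firing strength: moderate=0.30, normal=0.72; AND[max(0, a+b−1)] → w = 0.02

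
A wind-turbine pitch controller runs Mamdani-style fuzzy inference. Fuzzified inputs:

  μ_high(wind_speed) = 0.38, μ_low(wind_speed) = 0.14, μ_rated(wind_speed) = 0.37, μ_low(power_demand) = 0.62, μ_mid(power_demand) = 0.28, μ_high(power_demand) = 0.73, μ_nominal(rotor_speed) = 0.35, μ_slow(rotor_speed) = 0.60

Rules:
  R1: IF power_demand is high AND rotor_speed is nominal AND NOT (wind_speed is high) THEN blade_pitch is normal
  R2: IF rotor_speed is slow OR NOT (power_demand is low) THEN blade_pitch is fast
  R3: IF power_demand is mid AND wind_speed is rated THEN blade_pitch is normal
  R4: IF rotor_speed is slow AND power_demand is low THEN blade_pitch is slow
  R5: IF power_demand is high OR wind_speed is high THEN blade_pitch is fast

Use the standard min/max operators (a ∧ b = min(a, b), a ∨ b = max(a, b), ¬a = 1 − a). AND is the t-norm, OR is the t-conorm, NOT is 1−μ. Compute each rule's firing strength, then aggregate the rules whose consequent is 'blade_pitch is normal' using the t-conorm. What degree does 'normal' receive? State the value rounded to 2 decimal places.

R1: high=0.73, nominal=0.35, ¬high=1−0.38=0.62; AND[min(a, b)] → w = 0.35
R2: slow=0.60, ¬low=1−0.62=0.38; OR[max(a, b)] → w = 0.60
R3: mid=0.28, rated=0.37; AND[min(a, b)] → w = 0.28
R4: slow=0.60, low=0.62; AND[min(a, b)] → w = 0.60
R5: high=0.73, high=0.38; OR[max(a, b)] → w = 0.73
Rules with consequent 'normal': {R1, R3} → strengths 0.35, 0.28
Aggregate via t-conorm [max(a, b)]: 0.35

0.35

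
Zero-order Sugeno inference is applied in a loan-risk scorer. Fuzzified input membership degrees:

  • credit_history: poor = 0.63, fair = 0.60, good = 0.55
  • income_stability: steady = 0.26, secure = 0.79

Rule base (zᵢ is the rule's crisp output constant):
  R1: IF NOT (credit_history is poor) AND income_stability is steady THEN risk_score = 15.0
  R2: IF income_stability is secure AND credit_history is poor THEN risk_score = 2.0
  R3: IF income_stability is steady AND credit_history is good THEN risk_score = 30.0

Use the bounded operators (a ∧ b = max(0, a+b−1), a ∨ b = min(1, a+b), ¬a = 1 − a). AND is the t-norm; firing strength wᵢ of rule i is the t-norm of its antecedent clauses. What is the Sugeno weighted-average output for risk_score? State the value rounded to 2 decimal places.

2.00

R1 (z=15.0): ¬poor=1−0.63=0.37, steady=0.26; AND[max(0, a+b−1)] → w = 0.00
R2 (z=2.0): secure=0.79, poor=0.63; AND[max(0, a+b−1)] → w = 0.42
R3 (z=30.0): steady=0.26, good=0.55; AND[max(0, a+b−1)] → w = 0.00
Weighted average = (0.00·15.0 + 0.42·2.0 + 0.00·30.0) / (0.00 + 0.42 + 0.00)
  = 0.8400 / 0.4200 = 2.00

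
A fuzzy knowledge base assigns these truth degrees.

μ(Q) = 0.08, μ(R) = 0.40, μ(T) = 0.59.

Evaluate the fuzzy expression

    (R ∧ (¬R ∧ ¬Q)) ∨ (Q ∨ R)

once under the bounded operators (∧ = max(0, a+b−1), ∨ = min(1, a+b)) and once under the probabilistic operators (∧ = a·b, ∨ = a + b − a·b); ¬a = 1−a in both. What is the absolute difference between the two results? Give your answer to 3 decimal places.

0.090

Under bounded:
  ¬R = 1 − 0.40 = 0.60
  ¬Q = 1 − 0.08 = 0.92
  ¬R ∧ ¬Q = max(0, a+b−1) on (0.60, 0.92) = 0.52
  R ∧ (¬R ∧ ¬Q) = max(0, a+b−1) on (0.40, 0.52) = 0.00
  Q ∨ R = min(1, a+b) on (0.08, 0.40) = 0.48
  (R ∧ (¬R ∧ ¬Q)) ∨ (Q ∨ R) = min(1, a+b) on (0.00, 0.48) = 0.48
  → value = 0.4800
Under probabilistic:
  ¬R = 1 − 0.4000 = 0.6000
  ¬Q = 1 − 0.0800 = 0.9200
  ¬R ∧ ¬Q = a·b on (0.6000, 0.9200) = 0.5520
  R ∧ (¬R ∧ ¬Q) = a·b on (0.4000, 0.5520) = 0.2208
  Q ∨ R = a + b − a·b on (0.0800, 0.4000) = 0.4480
  (R ∧ (¬R ∧ ¬Q)) ∨ (Q ∨ R) = a + b − a·b on (0.2208, 0.4480) = 0.5699
  → value = 0.5699
|0.4800 − 0.5699| = 0.090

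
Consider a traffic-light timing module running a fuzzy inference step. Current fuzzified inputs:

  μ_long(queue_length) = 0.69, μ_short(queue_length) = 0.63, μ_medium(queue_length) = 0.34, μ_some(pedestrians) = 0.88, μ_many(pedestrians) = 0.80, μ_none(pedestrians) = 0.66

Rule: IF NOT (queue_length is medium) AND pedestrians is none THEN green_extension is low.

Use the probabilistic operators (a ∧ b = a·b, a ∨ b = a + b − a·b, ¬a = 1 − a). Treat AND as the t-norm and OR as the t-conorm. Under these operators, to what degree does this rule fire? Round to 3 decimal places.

0.436

firing strength: ¬medium=1−0.34=0.66, none=0.66; AND[a·b] → w = 0.4356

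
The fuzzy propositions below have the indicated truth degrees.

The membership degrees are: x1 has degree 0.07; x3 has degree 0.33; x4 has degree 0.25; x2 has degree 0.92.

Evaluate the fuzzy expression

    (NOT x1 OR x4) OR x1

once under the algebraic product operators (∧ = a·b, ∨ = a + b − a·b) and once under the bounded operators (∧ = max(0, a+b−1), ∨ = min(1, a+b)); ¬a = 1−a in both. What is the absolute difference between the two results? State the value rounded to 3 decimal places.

0.049

Under algebraic product:
  NOT x1 = 1 − 0.0700 = 0.9300
  NOT x1 OR x4 = a + b − a·b on (0.9300, 0.2500) = 0.9475
  (NOT x1 OR x4) OR x1 = a + b − a·b on (0.9475, 0.0700) = 0.9512
  → value = 0.9512
Under bounded:
  NOT x1 = 1 − 0.07 = 0.93
  NOT x1 OR x4 = min(1, a+b) on (0.93, 0.25) = 1.00
  (NOT x1 OR x4) OR x1 = min(1, a+b) on (1.00, 0.07) = 1.00
  → value = 1.0000
|0.9512 − 1.0000| = 0.049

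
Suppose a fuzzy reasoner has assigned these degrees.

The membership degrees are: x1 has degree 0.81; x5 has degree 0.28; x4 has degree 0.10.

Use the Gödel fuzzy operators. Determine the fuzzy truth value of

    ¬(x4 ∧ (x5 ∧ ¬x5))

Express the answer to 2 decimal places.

¬x5 = 1 − 0.28 = 0.72
x5 ∧ ¬x5 = min(a, b) on (0.28, 0.72) = 0.28
x4 ∧ (x5 ∧ ¬x5) = min(a, b) on (0.10, 0.28) = 0.10
¬(x4 ∧ (x5 ∧ ¬x5)) = 1 − 0.10 = 0.90

0.90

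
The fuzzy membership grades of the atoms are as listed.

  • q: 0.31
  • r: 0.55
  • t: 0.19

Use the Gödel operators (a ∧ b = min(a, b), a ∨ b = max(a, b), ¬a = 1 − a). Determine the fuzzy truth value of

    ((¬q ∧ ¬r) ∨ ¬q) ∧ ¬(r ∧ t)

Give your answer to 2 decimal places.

¬q = 1 − 0.31 = 0.69
¬r = 1 − 0.55 = 0.45
¬q ∧ ¬r = min(a, b) on (0.69, 0.45) = 0.45
¬q = 1 − 0.31 = 0.69
(¬q ∧ ¬r) ∨ ¬q = max(a, b) on (0.45, 0.69) = 0.69
r ∧ t = min(a, b) on (0.55, 0.19) = 0.19
¬(r ∧ t) = 1 − 0.19 = 0.81
((¬q ∧ ¬r) ∨ ¬q) ∧ ¬(r ∧ t) = min(a, b) on (0.69, 0.81) = 0.69

0.69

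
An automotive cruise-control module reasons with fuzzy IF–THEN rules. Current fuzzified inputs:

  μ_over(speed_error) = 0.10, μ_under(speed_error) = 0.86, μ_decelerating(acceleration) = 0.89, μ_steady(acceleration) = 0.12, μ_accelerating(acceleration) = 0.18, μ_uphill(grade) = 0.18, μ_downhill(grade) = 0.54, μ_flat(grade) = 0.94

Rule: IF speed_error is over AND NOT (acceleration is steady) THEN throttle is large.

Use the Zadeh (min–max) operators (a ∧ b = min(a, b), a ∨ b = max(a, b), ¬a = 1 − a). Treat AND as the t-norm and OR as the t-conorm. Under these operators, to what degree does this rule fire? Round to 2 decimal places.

firing strength: over=0.10, ¬steady=1−0.12=0.88; AND[min(a, b)] → w = 0.10

0.10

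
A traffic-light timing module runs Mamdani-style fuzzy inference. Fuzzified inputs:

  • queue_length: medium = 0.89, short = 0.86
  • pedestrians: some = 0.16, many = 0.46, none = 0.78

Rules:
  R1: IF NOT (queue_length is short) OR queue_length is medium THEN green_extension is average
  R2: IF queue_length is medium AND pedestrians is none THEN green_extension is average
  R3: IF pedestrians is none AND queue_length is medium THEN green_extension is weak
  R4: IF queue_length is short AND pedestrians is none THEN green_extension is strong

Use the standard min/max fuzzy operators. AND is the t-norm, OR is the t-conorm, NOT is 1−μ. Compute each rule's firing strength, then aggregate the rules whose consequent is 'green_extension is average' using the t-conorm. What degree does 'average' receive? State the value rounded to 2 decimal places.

0.89

R1: ¬short=1−0.86=0.14, medium=0.89; OR[max(a, b)] → w = 0.89
R2: medium=0.89, none=0.78; AND[min(a, b)] → w = 0.78
R3: none=0.78, medium=0.89; AND[min(a, b)] → w = 0.78
R4: short=0.86, none=0.78; AND[min(a, b)] → w = 0.78
Rules with consequent 'average': {R1, R2} → strengths 0.89, 0.78
Aggregate via t-conorm [max(a, b)]: 0.89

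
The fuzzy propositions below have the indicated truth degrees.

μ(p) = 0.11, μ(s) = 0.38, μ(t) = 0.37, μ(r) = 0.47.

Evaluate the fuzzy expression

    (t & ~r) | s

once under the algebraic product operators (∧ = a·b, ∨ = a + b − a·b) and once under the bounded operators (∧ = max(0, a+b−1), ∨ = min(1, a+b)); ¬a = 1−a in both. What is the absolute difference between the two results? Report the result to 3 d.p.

0.122

Under algebraic product:
  ~r = 1 − 0.4700 = 0.5300
  t & ~r = a·b on (0.3700, 0.5300) = 0.1961
  (t & ~r) | s = a + b − a·b on (0.1961, 0.3800) = 0.5016
  → value = 0.5016
Under bounded:
  ~r = 1 − 0.47 = 0.53
  t & ~r = max(0, a+b−1) on (0.37, 0.53) = 0.00
  (t & ~r) | s = min(1, a+b) on (0.00, 0.38) = 0.38
  → value = 0.3800
|0.5016 − 0.3800| = 0.122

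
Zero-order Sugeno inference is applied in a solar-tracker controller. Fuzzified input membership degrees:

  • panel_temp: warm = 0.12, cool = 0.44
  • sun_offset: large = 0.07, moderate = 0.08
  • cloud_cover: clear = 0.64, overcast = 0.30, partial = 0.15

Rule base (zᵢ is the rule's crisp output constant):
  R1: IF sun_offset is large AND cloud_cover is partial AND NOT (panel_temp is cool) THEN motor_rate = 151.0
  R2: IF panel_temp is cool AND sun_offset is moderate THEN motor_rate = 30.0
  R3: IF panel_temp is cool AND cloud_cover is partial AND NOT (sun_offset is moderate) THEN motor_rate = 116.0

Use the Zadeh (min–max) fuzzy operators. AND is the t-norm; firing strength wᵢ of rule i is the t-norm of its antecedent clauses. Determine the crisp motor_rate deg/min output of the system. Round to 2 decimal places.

101.23

R1 (z=151.0): large=0.07, partial=0.15, ¬cool=1−0.44=0.56; AND[min(a, b)] → w = 0.07
R2 (z=30.0): cool=0.44, moderate=0.08; AND[min(a, b)] → w = 0.08
R3 (z=116.0): cool=0.44, partial=0.15, ¬moderate=1−0.08=0.92; AND[min(a, b)] → w = 0.15
Weighted average = (0.07·151.0 + 0.08·30.0 + 0.15·116.0) / (0.07 + 0.08 + 0.15)
  = 30.3700 / 0.3000 = 101.23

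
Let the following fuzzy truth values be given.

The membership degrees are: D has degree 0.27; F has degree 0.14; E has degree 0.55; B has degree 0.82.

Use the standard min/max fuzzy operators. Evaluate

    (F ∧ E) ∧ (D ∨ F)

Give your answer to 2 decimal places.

F ∧ E = min(a, b) on (0.14, 0.55) = 0.14
D ∨ F = max(a, b) on (0.27, 0.14) = 0.27
(F ∧ E) ∧ (D ∨ F) = min(a, b) on (0.14, 0.27) = 0.14

0.14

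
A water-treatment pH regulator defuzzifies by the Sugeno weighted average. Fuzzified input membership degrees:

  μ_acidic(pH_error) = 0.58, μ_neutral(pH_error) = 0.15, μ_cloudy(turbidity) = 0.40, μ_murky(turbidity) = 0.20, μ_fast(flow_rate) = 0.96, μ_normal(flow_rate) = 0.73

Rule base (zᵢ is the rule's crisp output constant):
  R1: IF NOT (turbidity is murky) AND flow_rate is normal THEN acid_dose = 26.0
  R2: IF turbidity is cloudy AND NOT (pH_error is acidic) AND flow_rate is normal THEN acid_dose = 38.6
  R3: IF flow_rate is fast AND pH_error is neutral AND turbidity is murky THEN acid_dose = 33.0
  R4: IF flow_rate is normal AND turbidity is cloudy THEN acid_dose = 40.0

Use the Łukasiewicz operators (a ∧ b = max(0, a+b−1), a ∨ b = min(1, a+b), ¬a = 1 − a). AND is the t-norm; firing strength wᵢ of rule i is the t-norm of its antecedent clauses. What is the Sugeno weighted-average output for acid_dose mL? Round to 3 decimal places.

28.758

R1 (z=26.0): ¬murky=1−0.20=0.80, normal=0.73; AND[max(0, a+b−1)] → w = 0.53
R2 (z=38.6): cloudy=0.40, ¬acidic=1−0.58=0.42, normal=0.73; AND[max(0, a+b−1)] → w = 0.00
R3 (z=33.0): fast=0.96, neutral=0.15, murky=0.20; AND[max(0, a+b−1)] → w = 0.00
R4 (z=40.0): normal=0.73, cloudy=0.40; AND[max(0, a+b−1)] → w = 0.13
Weighted average = (0.53·26.0 + 0.00·38.6 + 0.00·33.0 + 0.13·40.0) / (0.53 + 0.00 + 0.00 + 0.13)
  = 18.9800 / 0.6600 = 28.758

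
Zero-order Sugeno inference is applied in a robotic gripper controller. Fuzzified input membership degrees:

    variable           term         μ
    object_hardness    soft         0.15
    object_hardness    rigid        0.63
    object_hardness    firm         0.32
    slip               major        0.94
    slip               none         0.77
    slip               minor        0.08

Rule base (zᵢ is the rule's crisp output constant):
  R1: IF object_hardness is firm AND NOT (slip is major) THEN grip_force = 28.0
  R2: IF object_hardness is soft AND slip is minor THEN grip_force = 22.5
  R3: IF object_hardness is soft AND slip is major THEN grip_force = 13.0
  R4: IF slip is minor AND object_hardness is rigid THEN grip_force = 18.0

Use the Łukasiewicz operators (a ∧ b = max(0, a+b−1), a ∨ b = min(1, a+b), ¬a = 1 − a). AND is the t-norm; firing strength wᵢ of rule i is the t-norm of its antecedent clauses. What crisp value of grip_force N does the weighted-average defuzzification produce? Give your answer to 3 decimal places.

R1 (z=28.0): firm=0.32, ¬major=1−0.94=0.06; AND[max(0, a+b−1)] → w = 0.00
R2 (z=22.5): soft=0.15, minor=0.08; AND[max(0, a+b−1)] → w = 0.00
R3 (z=13.0): soft=0.15, major=0.94; AND[max(0, a+b−1)] → w = 0.09
R4 (z=18.0): minor=0.08, rigid=0.63; AND[max(0, a+b−1)] → w = 0.00
Weighted average = (0.00·28.0 + 0.00·22.5 + 0.09·13.0 + 0.00·18.0) / (0.00 + 0.00 + 0.09 + 0.00)
  = 1.1700 / 0.0900 = 13.000

13.000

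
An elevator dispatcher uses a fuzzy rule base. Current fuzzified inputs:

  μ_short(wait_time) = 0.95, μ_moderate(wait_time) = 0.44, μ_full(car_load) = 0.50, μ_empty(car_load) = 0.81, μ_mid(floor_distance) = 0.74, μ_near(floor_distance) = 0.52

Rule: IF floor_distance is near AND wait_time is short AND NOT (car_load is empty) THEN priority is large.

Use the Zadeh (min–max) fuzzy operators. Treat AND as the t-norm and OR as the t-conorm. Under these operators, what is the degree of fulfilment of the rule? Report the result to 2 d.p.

0.19

firing strength: near=0.52, short=0.95, ¬empty=1−0.81=0.19; AND[min(a, b)] → w = 0.19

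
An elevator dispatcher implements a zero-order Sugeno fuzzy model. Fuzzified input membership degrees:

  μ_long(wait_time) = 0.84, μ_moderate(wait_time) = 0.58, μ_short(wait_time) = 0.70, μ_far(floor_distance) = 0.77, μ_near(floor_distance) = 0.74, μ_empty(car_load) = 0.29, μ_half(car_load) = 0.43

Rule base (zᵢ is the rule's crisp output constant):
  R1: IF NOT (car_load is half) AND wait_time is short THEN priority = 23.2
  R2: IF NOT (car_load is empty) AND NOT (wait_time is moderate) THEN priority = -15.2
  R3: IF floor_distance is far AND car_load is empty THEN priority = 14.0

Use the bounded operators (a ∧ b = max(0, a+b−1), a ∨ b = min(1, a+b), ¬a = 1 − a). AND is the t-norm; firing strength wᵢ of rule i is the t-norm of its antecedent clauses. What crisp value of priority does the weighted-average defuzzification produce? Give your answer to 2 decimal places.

11.15

R1 (z=23.2): ¬half=1−0.43=0.57, short=0.70; AND[max(0, a+b−1)] → w = 0.27
R2 (z=-15.2): ¬empty=1−0.29=0.71, ¬moderate=1−0.58=0.42; AND[max(0, a+b−1)] → w = 0.13
R3 (z=14.0): far=0.77, empty=0.29; AND[max(0, a+b−1)] → w = 0.06
Weighted average = (0.27·23.2 + 0.13·-15.2 + 0.06·14.0) / (0.27 + 0.13 + 0.06)
  = 5.1280 / 0.4600 = 11.15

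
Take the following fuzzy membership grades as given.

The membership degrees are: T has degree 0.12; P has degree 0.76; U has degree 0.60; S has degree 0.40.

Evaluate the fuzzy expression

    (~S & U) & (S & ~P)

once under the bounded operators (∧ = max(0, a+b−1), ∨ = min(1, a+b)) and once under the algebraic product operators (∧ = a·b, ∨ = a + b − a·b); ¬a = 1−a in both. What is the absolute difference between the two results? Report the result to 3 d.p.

0.035

Under bounded:
  ~S = 1 − 0.40 = 0.60
  ~S & U = max(0, a+b−1) on (0.60, 0.60) = 0.20
  ~P = 1 − 0.76 = 0.24
  S & ~P = max(0, a+b−1) on (0.40, 0.24) = 0.00
  (~S & U) & (S & ~P) = max(0, a+b−1) on (0.20, 0.00) = 0.00
  → value = 0.0000
Under algebraic product:
  ~S = 1 − 0.4000 = 0.6000
  ~S & U = a·b on (0.6000, 0.6000) = 0.3600
  ~P = 1 − 0.7600 = 0.2400
  S & ~P = a·b on (0.4000, 0.2400) = 0.0960
  (~S & U) & (S & ~P) = a·b on (0.3600, 0.0960) = 0.0346
  → value = 0.0346
|0.0000 − 0.0346| = 0.035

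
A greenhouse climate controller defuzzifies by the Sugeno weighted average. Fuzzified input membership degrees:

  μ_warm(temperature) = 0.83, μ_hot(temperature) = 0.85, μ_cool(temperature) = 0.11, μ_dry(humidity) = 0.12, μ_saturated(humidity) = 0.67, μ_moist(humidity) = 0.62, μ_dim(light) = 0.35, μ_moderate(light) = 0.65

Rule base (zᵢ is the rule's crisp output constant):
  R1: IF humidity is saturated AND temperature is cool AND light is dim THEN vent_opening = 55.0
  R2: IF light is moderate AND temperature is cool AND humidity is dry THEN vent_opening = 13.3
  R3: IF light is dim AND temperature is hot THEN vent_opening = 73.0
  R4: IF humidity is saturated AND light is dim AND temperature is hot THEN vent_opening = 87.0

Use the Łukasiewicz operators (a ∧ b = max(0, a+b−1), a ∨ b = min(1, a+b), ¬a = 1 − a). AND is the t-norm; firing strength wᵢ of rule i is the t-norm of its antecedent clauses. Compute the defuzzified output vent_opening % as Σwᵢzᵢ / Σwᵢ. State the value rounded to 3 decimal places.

R1 (z=55.0): saturated=0.67, cool=0.11, dim=0.35; AND[max(0, a+b−1)] → w = 0.00
R2 (z=13.3): moderate=0.65, cool=0.11, dry=0.12; AND[max(0, a+b−1)] → w = 0.00
R3 (z=73.0): dim=0.35, hot=0.85; AND[max(0, a+b−1)] → w = 0.20
R4 (z=87.0): saturated=0.67, dim=0.35, hot=0.85; AND[max(0, a+b−1)] → w = 0.00
Weighted average = (0.00·55.0 + 0.00·13.3 + 0.20·73.0 + 0.00·87.0) / (0.00 + 0.00 + 0.20 + 0.00)
  = 14.6000 / 0.2000 = 73.000

73.000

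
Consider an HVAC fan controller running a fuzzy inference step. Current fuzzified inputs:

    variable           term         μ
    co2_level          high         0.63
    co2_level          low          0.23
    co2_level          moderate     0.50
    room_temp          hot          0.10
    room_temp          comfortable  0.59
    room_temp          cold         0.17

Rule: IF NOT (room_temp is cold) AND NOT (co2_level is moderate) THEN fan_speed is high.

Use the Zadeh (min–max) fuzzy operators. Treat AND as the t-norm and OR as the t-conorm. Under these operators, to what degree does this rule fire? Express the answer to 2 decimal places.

firing strength: ¬cold=1−0.17=0.83, ¬moderate=1−0.50=0.50; AND[min(a, b)] → w = 0.50

0.50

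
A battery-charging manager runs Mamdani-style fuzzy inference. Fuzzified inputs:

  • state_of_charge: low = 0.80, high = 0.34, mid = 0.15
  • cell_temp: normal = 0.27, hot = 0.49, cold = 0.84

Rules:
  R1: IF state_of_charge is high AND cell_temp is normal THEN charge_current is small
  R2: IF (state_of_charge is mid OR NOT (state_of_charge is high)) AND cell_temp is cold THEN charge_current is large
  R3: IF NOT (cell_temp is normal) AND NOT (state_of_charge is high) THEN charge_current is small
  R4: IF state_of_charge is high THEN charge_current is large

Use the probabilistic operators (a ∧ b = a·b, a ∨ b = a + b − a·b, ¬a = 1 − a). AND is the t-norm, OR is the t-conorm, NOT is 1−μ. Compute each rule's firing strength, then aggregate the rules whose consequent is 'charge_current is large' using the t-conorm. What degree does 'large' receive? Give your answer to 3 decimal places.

0.734

R1: high=0.34, normal=0.27; AND[a·b] → w = 0.0918
R2: (mid=0.15 OR ¬high=1−0.34=0.66) = 0.7110; AND[a·b] with cold=0.84 → w = 0.5972
R3: ¬normal=1−0.27=0.73, ¬high=1−0.34=0.66; AND[a·b] → w = 0.4818
R4: high=0.34 → w = 0.3400
Rules with consequent 'large': {R2, R4} → strengths 0.5972, 0.3400
Aggregate via t-conorm [a + b − a·b]: 0.7342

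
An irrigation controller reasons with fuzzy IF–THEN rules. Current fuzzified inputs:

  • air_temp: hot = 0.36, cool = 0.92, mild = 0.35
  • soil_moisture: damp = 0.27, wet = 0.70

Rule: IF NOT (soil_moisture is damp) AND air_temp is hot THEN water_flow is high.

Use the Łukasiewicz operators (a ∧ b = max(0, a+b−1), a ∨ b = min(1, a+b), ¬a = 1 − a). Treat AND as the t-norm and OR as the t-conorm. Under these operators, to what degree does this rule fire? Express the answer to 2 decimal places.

firing strength: ¬damp=1−0.27=0.73, hot=0.36; AND[max(0, a+b−1)] → w = 0.09

0.09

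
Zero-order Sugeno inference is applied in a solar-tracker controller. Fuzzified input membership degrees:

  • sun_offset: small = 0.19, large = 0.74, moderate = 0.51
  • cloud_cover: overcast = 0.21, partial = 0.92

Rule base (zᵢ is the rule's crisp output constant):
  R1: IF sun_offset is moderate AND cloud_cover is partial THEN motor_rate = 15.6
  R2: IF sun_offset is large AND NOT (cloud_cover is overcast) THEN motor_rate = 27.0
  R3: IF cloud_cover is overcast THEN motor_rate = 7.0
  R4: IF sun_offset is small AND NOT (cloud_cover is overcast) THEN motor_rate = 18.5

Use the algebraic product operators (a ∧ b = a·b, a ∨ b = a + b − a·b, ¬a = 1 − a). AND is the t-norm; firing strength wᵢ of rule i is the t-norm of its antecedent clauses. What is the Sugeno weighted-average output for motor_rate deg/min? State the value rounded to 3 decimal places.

R1 (z=15.6): moderate=0.51, partial=0.92; AND[a·b] → w = 0.4692
R2 (z=27.0): large=0.74, ¬overcast=1−0.21=0.79; AND[a·b] → w = 0.5846
R3 (z=7.0): overcast=0.21 → w = 0.2100
R4 (z=18.5): small=0.19, ¬overcast=1−0.21=0.79; AND[a·b] → w = 0.1501
Weighted average = (0.4692·15.6 + 0.5846·27.0 + 0.2100·7.0 + 0.1501·18.5) / (0.4692 + 0.5846 + 0.2100 + 0.1501)
  = 27.3506 / 1.4139 = 19.344

19.344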